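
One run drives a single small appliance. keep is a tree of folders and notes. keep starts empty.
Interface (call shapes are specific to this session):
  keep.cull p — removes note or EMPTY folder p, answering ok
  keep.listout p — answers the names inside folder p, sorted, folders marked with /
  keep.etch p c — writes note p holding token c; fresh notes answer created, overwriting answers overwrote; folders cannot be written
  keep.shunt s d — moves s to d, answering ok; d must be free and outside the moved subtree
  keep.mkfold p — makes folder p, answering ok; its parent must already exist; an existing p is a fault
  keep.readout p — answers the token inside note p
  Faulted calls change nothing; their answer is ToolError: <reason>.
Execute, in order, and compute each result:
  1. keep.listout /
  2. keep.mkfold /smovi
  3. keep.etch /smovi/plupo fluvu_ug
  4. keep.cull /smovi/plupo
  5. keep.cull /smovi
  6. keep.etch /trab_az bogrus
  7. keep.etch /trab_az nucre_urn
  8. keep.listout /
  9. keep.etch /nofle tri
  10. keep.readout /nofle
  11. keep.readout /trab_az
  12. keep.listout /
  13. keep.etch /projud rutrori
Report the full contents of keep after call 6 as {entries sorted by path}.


>>> listout p→/
= []
>>> mkfold p→/smovi
= ok
>>> etch p→/smovi/plupo c→fluvu_ug
= created
>>> cull p→/smovi/plupo
= ok
>>> cull p→/smovi
= ok
>>> etch p→/trab_az c→bogrus
= created
>>> etch p→/trab_az c→nucre_urn
= overwrote
>>> listout p→/
= [trab_az]
>>> etch p→/nofle c→tri
= created
>>> readout p→/nofle
= tri
>>> readout p→/trab_az
= nucre_urn
>>> listout p→/
= [nofle, trab_az]
>>> etch p→/projud c→rutrori
= created

Answer: {trab_az=bogrus}


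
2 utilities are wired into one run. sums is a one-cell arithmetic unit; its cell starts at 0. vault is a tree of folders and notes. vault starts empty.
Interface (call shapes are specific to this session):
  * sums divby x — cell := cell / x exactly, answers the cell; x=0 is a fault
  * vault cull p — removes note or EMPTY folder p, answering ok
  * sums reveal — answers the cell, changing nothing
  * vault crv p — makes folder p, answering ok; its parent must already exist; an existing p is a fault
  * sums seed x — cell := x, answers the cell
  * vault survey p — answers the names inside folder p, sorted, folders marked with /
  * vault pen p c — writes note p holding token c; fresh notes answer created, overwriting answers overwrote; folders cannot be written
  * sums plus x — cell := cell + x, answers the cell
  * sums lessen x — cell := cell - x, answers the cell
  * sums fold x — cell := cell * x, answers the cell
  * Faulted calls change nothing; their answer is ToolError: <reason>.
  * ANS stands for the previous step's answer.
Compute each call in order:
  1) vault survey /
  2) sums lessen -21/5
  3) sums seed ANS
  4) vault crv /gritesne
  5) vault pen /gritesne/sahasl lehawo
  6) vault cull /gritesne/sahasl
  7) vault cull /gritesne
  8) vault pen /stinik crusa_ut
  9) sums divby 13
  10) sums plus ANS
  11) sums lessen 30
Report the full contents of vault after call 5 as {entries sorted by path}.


> vault survey p=/
[out] []
> sums lessen x=-21/5
[out] 21/5
> sums seed x=ANS
[out] 21/5
> vault crv p=/gritesne
[out] ok
> vault pen p=/gritesne/sahasl c=lehawo
[out] created
> vault cull p=/gritesne/sahasl
[out] ok
> vault cull p=/gritesne
[out] ok
> vault pen p=/stinik c=crusa_ut
[out] created
> sums divby x=13
[out] 21/65
> sums plus x=ANS
[out] 42/65
> sums lessen x=30
[out] -1908/65

Answer: {gritesne/, gritesne/sahasl=lehawo}


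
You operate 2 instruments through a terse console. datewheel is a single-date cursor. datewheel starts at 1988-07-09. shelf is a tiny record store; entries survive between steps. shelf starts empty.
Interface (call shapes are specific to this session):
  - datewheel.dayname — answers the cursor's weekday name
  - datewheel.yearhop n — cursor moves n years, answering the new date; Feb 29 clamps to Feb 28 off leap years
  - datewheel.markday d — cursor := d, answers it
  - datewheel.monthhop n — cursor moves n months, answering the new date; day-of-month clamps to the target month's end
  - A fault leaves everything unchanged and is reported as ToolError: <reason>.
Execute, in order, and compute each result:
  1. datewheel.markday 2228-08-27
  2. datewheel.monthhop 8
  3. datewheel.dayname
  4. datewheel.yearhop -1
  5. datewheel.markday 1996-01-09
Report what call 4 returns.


Answer: 2228-04-27

Derivation:
[in] datewheel.markday d=2228-08-27
  2228-08-27
[in] datewheel.monthhop n=8
  2229-04-27
[in] datewheel.dayname
  Monday
[in] datewheel.yearhop n=-1
  2228-04-27
[in] datewheel.markday d=1996-01-09
  1996-01-09


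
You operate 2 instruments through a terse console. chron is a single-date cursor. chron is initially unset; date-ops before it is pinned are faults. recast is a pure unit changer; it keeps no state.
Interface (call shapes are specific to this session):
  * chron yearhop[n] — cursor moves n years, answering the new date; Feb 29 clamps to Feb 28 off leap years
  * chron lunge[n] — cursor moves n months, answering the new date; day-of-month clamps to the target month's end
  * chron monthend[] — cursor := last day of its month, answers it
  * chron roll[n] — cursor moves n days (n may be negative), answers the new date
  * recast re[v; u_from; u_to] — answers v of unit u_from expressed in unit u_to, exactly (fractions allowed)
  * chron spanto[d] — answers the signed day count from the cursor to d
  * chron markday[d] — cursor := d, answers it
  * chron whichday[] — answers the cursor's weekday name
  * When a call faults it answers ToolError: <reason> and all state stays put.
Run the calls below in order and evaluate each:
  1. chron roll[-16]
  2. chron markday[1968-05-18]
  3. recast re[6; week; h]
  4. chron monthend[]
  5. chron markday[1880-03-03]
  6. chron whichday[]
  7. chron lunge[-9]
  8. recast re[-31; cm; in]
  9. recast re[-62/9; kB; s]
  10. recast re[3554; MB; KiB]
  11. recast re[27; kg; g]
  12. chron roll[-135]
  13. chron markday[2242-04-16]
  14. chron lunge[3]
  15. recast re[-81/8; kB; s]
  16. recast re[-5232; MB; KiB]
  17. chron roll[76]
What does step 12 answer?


I run chron roll(n: -16), yielding ToolError: no date set.
Then chron markday(d: 1968-05-18), and get 1968-05-18.
I call recast re(v: 6, u_from: week, u_to: h): 1008.
Then chron monthend(), — result: 1968-05-31.
I try chron markday(d: 1880-03-03), and get 1880-03-03.
I invoke chron whichday(), and observe Wednesday.
Invoking chron lunge(n: -9), and see 1879-06-03.
I invoke recast re(v: -31, u_from: cm, u_to: in), and observe -1550/127.
I use recast re(v: -62/9, u_from: kB, u_to: s), — result: ToolError: incompatible units.
I try recast re(v: 3554, u_from: MB, u_to: KiB), and see 27765625/8.
I run recast re(v: 27, u_from: kg, u_to: g), and observe 27000.
I try chron roll(n: -135), which returns 1879-01-19.
Invoking chron markday(d: 2242-04-16), — result: 2242-04-16.
I call chron lunge(n: 3), giving 2242-07-16.
Now I run recast re(v: -81/8, u_from: kB, u_to: s), yielding ToolError: incompatible units.
I call recast re(v: -5232, u_from: MB, u_to: KiB), yielding -5109375.
I run chron roll(n: 76), which returns 2242-09-30.

Answer: 1879-01-19


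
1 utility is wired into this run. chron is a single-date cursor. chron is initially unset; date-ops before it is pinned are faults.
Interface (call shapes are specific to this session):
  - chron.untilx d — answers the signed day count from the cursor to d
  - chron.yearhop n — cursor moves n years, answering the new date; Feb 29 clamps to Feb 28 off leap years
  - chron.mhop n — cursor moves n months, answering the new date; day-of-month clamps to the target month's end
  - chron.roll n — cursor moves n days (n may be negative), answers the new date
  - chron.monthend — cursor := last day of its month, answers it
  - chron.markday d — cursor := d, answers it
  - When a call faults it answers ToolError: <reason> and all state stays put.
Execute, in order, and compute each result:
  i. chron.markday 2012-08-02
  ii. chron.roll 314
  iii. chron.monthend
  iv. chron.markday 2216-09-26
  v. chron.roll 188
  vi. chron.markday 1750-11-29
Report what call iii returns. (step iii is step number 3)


Answer: 2013-06-30

Derivation:
-- 1. markday(d='2012-08-02') ~> 2012-08-02
-- 2. roll(n='314') ~> 2013-06-12
-- 3. monthend() ~> 2013-06-30
-- 4. markday(d='2216-09-26') ~> 2216-09-26
-- 5. roll(n='188') ~> 2217-04-02
-- 6. markday(d='1750-11-29') ~> 1750-11-29


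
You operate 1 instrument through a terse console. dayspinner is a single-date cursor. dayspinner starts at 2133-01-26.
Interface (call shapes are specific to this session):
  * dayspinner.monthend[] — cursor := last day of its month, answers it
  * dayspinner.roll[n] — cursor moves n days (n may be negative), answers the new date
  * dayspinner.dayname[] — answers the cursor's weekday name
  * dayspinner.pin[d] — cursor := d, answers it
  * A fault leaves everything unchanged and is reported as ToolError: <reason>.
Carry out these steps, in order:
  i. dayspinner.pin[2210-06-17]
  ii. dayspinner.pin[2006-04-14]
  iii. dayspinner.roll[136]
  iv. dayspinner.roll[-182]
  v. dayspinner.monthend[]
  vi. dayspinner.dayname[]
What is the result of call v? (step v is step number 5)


Answer: 2006-02-28

Derivation:
Using dayspinner.pin using d=2210-06-17, → 2210-06-17.
Next I call dayspinner.pin using d=2006-04-14, — result: 2006-04-14.
I invoke dayspinner.roll using n=136, and see 2006-08-28.
I call dayspinner.roll using n=-182, → 2006-02-27.
I try dayspinner.monthend(), and see 2006-02-28.
Calling dayspinner.dayname, giving Tuesday.


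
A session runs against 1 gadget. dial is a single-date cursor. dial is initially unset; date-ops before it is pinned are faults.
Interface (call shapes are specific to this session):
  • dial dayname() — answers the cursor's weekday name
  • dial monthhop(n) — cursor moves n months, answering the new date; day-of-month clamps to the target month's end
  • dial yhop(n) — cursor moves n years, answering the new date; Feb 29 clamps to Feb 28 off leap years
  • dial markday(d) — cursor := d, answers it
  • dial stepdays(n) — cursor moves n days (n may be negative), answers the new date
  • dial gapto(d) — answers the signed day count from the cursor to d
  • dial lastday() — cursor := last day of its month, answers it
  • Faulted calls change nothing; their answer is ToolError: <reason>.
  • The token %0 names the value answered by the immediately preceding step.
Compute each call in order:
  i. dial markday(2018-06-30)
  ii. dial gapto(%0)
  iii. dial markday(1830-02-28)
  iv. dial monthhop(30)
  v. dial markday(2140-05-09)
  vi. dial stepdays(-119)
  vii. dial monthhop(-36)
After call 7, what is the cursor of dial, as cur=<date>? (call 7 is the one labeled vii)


>> dial markday(d=2018-06-30)
<< 2018-06-30
>> dial gapto(d=%0)
<< 0
>> dial markday(d=1830-02-28)
<< 1830-02-28
>> dial monthhop(n=30)
<< 1832-08-28
>> dial markday(d=2140-05-09)
<< 2140-05-09
>> dial stepdays(n=-119)
<< 2140-01-11
>> dial monthhop(n=-36)
<< 2137-01-11

Answer: cur=2137-01-11


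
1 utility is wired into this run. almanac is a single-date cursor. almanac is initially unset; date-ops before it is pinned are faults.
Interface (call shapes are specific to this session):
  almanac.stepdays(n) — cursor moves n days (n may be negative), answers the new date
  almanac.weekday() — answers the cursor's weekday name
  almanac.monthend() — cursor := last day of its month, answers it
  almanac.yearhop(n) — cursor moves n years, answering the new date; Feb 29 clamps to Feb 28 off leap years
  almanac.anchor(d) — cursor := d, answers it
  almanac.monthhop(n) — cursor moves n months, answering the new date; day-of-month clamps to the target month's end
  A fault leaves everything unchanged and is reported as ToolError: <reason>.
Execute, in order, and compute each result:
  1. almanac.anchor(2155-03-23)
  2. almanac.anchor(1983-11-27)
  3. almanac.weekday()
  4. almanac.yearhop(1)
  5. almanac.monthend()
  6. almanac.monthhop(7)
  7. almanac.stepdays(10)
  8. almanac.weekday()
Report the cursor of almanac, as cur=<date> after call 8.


Now I run almanac.anchor passing d='2155-03-23', yielding 2155-03-23.
Now I run almanac.anchor passing d='1983-11-27': 1983-11-27.
I use almanac.weekday, which returns Sunday.
I run almanac.yearhop passing n='1', and observe 1984-11-27.
Using almanac.monthend(), which returns 1984-11-30.
I use almanac.monthhop passing n='7', and get 1985-06-30.
I invoke almanac.stepdays passing n='10', and get 1985-07-10.
Using almanac.weekday, and get Wednesday.

Answer: cur=1985-07-10


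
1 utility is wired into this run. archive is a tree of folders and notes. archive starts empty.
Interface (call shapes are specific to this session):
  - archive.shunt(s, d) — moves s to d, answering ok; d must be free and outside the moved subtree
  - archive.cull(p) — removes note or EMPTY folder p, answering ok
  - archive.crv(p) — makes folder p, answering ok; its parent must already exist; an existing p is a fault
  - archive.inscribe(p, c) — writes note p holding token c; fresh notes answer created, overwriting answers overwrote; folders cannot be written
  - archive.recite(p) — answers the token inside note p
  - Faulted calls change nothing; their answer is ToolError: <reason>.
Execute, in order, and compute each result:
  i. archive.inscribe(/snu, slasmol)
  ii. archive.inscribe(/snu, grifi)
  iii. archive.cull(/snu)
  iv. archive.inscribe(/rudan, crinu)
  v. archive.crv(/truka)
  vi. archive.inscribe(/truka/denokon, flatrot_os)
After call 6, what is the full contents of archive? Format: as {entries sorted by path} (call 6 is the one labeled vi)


Answer: {rudan=crinu, truka/, truka/denokon=flatrot_os}

Derivation:
Do: archive.inscribe[p: /snu; c: slasmol]
See: created
Do: archive.inscribe[p: /snu; c: grifi]
See: overwrote
Do: archive.cull[p: /snu]
See: ok
Do: archive.inscribe[p: /rudan; c: crinu]
See: created
Do: archive.crv[p: /truka]
See: ok
Do: archive.inscribe[p: /truka/denokon; c: flatrot_os]
See: created


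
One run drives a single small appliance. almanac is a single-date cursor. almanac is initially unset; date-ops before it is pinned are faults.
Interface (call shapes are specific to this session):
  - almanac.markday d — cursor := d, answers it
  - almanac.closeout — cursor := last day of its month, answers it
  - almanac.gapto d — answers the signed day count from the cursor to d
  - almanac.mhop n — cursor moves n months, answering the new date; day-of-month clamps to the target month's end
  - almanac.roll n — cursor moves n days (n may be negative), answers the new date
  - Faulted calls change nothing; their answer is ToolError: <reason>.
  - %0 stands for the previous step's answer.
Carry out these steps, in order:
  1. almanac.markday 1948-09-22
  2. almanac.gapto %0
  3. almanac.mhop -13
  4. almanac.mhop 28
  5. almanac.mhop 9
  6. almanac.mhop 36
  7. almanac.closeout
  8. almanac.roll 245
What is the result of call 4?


~$ markday d: 1948-09-22
  1948-09-22
~$ gapto d: %0
  0
~$ mhop n: -13
  1947-08-22
~$ mhop n: 28
  1949-12-22
~$ mhop n: 9
  1950-09-22
~$ mhop n: 36
  1953-09-22
~$ closeout
  1953-09-30
~$ roll n: 245
  1954-06-02

Answer: 1949-12-22


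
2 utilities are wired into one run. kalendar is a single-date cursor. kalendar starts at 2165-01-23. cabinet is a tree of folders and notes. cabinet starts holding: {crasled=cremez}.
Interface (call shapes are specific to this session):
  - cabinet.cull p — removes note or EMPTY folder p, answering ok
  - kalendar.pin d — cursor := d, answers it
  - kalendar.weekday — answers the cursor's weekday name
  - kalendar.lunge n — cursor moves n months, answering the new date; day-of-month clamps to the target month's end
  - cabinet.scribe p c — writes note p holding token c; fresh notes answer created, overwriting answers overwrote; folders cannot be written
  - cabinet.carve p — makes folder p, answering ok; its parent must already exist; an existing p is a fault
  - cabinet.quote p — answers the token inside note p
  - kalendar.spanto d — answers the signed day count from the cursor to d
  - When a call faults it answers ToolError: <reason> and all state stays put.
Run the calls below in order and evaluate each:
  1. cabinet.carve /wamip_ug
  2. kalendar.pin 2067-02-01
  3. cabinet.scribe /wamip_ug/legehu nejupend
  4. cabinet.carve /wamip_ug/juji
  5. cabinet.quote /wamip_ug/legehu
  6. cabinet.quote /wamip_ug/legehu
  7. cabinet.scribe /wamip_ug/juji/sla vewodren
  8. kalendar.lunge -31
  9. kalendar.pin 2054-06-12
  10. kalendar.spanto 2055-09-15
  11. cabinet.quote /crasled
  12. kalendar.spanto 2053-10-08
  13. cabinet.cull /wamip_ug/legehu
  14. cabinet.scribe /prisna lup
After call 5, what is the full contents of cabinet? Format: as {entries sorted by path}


Answer: {crasled=cremez, wamip_ug/, wamip_ug/juji/, wamip_ug/legehu=nejupend}

Derivation:
// 1. cabinet.carve(/wamip_ug) ~> ok
// 2. kalendar.pin(2067-02-01) ~> 2067-02-01
// 3. cabinet.scribe(/wamip_ug/legehu, nejupend) ~> created
// 4. cabinet.carve(/wamip_ug/juji) ~> ok
// 5. cabinet.quote(/wamip_ug/legehu) ~> nejupend
// 6. cabinet.quote(/wamip_ug/legehu) ~> nejupend
// 7. cabinet.scribe(/wamip_ug/juji/sla, vewodren) ~> created
// 8. kalendar.lunge(-31) ~> 2064-07-01
// 9. kalendar.pin(2054-06-12) ~> 2054-06-12
// 10. kalendar.spanto(2055-09-15) ~> 460
// 11. cabinet.quote(/crasled) ~> cremez
// 12. kalendar.spanto(2053-10-08) ~> -247
// 13. cabinet.cull(/wamip_ug/legehu) ~> ok
// 14. cabinet.scribe(/prisna, lup) ~> created


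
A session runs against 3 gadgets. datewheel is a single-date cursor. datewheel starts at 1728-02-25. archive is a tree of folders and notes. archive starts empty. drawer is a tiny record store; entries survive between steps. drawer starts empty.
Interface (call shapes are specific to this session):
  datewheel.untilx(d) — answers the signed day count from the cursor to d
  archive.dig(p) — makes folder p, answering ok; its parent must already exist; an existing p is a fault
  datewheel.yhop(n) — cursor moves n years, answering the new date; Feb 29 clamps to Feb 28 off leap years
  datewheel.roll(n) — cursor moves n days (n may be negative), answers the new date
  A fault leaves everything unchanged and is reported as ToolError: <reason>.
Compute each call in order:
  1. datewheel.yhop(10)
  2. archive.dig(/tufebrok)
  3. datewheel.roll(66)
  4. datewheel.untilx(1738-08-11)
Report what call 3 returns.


Answer: 1738-05-02

Derivation:
// 1. yhop(10) == 1738-02-25
// 2. dig(/tufebrok) == ok
// 3. roll(66) == 1738-05-02
// 4. untilx(1738-08-11) == 101


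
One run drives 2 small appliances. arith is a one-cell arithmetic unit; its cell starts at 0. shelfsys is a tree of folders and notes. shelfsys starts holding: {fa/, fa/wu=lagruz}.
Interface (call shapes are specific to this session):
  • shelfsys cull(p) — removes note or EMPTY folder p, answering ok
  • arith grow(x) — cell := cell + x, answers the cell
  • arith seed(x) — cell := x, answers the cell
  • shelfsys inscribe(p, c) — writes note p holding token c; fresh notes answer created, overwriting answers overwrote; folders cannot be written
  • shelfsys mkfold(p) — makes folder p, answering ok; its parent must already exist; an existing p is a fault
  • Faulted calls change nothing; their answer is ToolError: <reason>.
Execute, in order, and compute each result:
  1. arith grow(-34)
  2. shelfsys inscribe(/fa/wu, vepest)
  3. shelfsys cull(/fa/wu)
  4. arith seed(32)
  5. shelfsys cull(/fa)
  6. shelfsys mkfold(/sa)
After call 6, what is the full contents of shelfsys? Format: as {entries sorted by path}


Answer: {sa/}

Derivation:
Do: arith grow[x=-34]
See: -34
Do: shelfsys inscribe[p=/fa/wu; c=vepest]
See: overwrote
Do: shelfsys cull[p=/fa/wu]
See: ok
Do: arith seed[x=32]
See: 32
Do: shelfsys cull[p=/fa]
See: ok
Do: shelfsys mkfold[p=/sa]
See: ok


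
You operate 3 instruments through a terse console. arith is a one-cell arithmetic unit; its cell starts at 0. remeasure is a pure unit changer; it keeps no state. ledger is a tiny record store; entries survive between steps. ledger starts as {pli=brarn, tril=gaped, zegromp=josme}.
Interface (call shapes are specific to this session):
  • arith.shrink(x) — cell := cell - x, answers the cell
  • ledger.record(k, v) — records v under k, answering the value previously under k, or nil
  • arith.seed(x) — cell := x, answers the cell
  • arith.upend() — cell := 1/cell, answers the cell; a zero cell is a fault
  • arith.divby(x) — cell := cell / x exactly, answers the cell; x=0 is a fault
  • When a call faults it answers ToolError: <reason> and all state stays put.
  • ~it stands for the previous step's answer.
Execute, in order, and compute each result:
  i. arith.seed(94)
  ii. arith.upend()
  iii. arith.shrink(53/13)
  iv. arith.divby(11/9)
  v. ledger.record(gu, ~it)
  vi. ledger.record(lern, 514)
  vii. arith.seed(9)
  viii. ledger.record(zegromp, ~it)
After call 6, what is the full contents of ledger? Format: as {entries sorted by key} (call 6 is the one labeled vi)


Answer: {gu=-44721/13442, lern=514, pli=brarn, tril=gaped, zegromp=josme}

Derivation:
$ arith.seed x=94
  94
$ arith.upend
  1/94
$ arith.shrink x=53/13
  -4969/1222
$ arith.divby x=11/9
  -44721/13442
$ ledger.record k=gu v=~it
  nil
$ ledger.record k=lern v=514
  nil
$ arith.seed x=9
  9
$ ledger.record k=zegromp v=~it
  josme


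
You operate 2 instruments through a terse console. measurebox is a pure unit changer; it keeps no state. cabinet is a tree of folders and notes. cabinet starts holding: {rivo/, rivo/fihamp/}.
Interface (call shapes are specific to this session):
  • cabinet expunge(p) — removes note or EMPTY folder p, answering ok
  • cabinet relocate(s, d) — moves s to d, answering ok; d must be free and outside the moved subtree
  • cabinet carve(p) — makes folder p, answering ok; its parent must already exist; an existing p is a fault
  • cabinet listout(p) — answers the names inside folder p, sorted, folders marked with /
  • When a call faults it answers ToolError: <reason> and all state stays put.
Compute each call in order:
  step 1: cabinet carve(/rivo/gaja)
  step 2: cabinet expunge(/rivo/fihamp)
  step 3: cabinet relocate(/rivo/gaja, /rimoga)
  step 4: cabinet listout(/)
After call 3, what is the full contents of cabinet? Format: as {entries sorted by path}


Answer: {rimoga/, rivo/}

Derivation:
I invoke cabinet carve passing p=/rivo/gaja, giving ok.
Using cabinet expunge passing p=/rivo/fihamp, → ok.
I run cabinet relocate passing s=/rivo/gaja, d=/rimoga: ok.
I invoke cabinet listout passing p=/, giving [rimoga/, rivo/].


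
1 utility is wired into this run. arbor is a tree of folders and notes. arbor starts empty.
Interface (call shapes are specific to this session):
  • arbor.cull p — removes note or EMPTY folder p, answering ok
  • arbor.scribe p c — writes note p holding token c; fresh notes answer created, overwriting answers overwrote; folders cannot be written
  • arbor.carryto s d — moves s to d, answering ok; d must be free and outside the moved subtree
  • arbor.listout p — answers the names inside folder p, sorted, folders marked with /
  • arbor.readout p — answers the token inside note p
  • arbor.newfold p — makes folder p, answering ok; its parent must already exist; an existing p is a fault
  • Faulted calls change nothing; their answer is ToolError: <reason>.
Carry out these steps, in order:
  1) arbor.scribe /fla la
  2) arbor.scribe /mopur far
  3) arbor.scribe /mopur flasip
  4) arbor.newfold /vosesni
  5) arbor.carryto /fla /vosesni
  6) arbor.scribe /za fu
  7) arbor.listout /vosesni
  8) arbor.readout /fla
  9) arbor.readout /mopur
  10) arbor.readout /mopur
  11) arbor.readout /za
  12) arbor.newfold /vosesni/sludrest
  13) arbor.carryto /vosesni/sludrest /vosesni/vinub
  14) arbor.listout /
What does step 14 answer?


$ arbor.scribe p→/fla c→la
  created
$ arbor.scribe p→/mopur c→far
  created
$ arbor.scribe p→/mopur c→flasip
  overwrote
$ arbor.newfold p→/vosesni
  ok
$ arbor.carryto s→/fla d→/vosesni
  ToolError: exists
$ arbor.scribe p→/za c→fu
  created
$ arbor.listout p→/vosesni
  []
$ arbor.readout p→/fla
  la
$ arbor.readout p→/mopur
  flasip
$ arbor.readout p→/mopur
  flasip
$ arbor.readout p→/za
  fu
$ arbor.newfold p→/vosesni/sludrest
  ok
$ arbor.carryto s→/vosesni/sludrest d→/vosesni/vinub
  ok
$ arbor.listout p→/
  [fla, mopur, vosesni/, za]

Answer: [fla, mopur, vosesni/, za]


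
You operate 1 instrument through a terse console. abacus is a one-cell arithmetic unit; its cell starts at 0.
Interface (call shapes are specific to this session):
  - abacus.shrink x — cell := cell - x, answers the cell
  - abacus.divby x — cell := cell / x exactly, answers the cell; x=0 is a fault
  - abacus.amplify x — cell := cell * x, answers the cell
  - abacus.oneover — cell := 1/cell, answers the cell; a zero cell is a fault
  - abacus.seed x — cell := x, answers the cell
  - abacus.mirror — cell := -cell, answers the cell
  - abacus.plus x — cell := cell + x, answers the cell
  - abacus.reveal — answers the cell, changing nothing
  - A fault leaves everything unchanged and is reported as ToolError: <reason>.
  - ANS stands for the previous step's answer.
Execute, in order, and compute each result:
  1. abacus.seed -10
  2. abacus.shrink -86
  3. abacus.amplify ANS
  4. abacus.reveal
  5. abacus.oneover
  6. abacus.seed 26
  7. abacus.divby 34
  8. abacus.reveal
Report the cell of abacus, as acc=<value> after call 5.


;; 1. abacus.seed(x: -10) => -10
;; 2. abacus.shrink(x: -86) => 76
;; 3. abacus.amplify(x: ANS) => 5776
;; 4. abacus.reveal() => 5776
;; 5. abacus.oneover() => 1/5776
;; 6. abacus.seed(x: 26) => 26
;; 7. abacus.divby(x: 34) => 13/17
;; 8. abacus.reveal() => 13/17

Answer: acc=1/5776


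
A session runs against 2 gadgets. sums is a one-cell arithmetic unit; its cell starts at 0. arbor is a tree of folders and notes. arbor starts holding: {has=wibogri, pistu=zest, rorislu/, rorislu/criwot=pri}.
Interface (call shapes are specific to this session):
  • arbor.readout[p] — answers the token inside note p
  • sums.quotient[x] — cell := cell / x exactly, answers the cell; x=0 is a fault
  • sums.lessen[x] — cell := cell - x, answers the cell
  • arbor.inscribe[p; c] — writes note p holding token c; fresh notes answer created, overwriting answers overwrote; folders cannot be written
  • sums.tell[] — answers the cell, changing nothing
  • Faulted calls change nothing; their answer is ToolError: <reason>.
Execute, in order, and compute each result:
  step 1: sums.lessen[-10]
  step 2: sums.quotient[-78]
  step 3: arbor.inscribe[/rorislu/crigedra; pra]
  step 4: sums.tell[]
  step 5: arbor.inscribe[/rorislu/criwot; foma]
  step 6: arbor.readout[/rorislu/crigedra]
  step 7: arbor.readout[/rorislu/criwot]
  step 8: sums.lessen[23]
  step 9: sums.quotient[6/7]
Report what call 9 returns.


>> sums.lessen(x: -10)
<< 10
>> sums.quotient(x: -78)
<< -5/39
>> arbor.inscribe(p: /rorislu/crigedra, c: pra)
<< created
>> sums.tell()
<< -5/39
>> arbor.inscribe(p: /rorislu/criwot, c: foma)
<< overwrote
>> arbor.readout(p: /rorislu/crigedra)
<< pra
>> arbor.readout(p: /rorislu/criwot)
<< foma
>> sums.lessen(x: 23)
<< -902/39
>> sums.quotient(x: 6/7)
<< -3157/117

Answer: -3157/117


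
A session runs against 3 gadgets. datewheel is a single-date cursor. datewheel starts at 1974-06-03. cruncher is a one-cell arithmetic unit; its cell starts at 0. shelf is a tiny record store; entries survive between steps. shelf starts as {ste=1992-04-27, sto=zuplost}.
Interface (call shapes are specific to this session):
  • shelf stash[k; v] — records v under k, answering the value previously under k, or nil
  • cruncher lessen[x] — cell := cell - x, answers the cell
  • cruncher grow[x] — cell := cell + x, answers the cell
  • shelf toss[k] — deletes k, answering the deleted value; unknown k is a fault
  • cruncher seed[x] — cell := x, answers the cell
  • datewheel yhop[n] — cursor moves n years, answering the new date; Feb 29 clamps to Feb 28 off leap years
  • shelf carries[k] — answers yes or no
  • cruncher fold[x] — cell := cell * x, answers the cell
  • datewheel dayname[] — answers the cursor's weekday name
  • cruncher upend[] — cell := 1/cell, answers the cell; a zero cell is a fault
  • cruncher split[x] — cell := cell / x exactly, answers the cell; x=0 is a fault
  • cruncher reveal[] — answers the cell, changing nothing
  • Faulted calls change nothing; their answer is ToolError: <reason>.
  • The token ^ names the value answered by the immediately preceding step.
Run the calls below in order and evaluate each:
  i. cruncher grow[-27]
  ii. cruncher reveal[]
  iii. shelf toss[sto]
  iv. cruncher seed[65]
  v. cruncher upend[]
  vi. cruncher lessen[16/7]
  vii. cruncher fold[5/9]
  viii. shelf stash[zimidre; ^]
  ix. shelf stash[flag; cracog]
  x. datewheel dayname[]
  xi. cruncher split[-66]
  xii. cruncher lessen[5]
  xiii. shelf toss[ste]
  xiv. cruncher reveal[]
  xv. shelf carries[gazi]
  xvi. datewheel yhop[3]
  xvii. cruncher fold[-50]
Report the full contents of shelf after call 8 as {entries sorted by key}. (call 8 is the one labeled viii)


Answer: {ste=1992-04-27, zimidre=-1033/819}

Derivation:
I run cruncher grow on x→-27, — result: -27.
Calling cruncher reveal(), — result: -27.
Now I run shelf toss on k→sto, — result: zuplost.
Using cruncher seed on x→65, → 65.
I invoke cruncher upend(), — result: 1/65.
Then cruncher lessen on x→16/7, → -1033/455.
Then cruncher fold on x→5/9, → -1033/819.
Invoking shelf stash on k→zimidre, v→^, and see nil.
Invoking shelf stash on k→flag, v→cracog: nil.
I invoke datewheel dayname, yielding Monday.
Then cruncher split on x→-66, — result: 1033/54054.
Invoking cruncher lessen on x→5, and get -269237/54054.
Then shelf toss on k→ste, yielding 1992-04-27.
Now I run cruncher reveal(), and get -269237/54054.
Now I run shelf carries on k→gazi, and see no.
Then datewheel yhop on n→3, giving 1977-06-03.
Next I call cruncher fold on x→-50, and get 6730925/27027.


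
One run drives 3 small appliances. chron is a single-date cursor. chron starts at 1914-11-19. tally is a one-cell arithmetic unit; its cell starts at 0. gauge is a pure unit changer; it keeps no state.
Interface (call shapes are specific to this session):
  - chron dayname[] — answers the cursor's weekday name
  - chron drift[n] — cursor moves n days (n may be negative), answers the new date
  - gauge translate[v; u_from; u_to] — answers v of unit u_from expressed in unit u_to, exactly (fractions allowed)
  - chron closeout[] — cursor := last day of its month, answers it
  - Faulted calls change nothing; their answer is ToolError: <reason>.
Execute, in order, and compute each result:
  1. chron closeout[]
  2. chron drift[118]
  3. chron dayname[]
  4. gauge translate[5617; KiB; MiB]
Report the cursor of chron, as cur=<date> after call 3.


Answer: cur=1915-03-28

Derivation:
> chron closeout
[out] 1914-11-30
> chron drift n=118
[out] 1915-03-28
> chron dayname
[out] Sunday
> gauge translate v=5617 u_from=KiB u_to=MiB
[out] 5617/1024


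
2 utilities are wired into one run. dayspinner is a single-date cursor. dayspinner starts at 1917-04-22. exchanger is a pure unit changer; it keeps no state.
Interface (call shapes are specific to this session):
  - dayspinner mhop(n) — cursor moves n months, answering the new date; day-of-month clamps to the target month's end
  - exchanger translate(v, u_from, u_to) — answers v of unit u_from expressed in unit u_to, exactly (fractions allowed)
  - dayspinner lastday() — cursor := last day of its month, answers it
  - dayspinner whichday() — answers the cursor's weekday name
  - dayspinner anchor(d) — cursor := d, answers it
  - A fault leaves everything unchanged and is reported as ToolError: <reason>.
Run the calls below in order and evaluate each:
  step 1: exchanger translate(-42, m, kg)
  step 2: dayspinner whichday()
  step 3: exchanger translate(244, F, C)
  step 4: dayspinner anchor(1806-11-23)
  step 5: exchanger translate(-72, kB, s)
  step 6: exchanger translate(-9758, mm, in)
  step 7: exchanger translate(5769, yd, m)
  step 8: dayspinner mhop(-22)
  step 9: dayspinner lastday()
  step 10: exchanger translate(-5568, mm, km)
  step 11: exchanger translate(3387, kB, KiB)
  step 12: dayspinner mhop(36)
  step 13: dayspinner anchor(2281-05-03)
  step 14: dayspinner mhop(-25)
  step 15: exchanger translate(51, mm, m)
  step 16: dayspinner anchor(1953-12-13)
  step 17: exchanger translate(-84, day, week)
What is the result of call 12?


Answer: 1808-01-31

Derivation:
Do: exchanger translate[v='-42'; u_from='m'; u_to='kg']
See: ToolError: incompatible units
Do: dayspinner whichday[]
See: Sunday
Do: exchanger translate[v='244'; u_from='F'; u_to='C']
See: 1060/9
Do: dayspinner anchor[d='1806-11-23']
See: 1806-11-23
Do: exchanger translate[v='-72'; u_from='kB'; u_to='s']
See: ToolError: incompatible units
Do: exchanger translate[v='-9758'; u_from='mm'; u_to='in']
See: -48790/127
Do: exchanger translate[v='5769'; u_from='yd'; u_to='m']
See: 6593967/1250
Do: dayspinner mhop[n='-22']
See: 1805-01-23
Do: dayspinner lastday[]
See: 1805-01-31
Do: exchanger translate[v='-5568'; u_from='mm'; u_to='km']
See: -87/15625
Do: exchanger translate[v='3387'; u_from='kB'; u_to='KiB']
See: 423375/128
Do: dayspinner mhop[n='36']
See: 1808-01-31
Do: dayspinner anchor[d='2281-05-03']
See: 2281-05-03
Do: dayspinner mhop[n='-25']
See: 2279-04-03
Do: exchanger translate[v='51'; u_from='mm'; u_to='m']
See: 51/1000
Do: dayspinner anchor[d='1953-12-13']
See: 1953-12-13
Do: exchanger translate[v='-84'; u_from='day'; u_to='week']
See: -12


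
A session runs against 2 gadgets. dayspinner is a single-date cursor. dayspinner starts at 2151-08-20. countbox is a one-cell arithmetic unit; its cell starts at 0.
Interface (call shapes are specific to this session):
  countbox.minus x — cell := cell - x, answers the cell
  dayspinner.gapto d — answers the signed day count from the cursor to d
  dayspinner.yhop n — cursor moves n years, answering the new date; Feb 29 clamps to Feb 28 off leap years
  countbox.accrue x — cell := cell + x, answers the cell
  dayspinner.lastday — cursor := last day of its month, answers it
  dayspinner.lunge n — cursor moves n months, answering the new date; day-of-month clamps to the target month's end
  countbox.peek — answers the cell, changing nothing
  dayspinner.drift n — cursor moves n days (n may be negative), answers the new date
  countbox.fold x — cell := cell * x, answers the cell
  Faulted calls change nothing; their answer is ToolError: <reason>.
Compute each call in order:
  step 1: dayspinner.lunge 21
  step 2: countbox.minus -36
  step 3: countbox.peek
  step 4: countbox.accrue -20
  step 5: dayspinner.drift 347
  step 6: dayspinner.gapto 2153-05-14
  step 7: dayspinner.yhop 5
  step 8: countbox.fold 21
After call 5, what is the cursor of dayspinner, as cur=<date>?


I call lunge(n='21'), and see 2153-05-20.
I call minus(x='-36'), and see 36.
I call peek, and observe 36.
I try accrue(x='-20'), and observe 16.
I invoke drift(n='347'), and get 2154-05-02.
Invoking gapto(d='2153-05-14'), and observe -353.
I invoke yhop(n='5'), and get 2159-05-02.
Using fold(x='21'): 336.

Answer: cur=2154-05-02


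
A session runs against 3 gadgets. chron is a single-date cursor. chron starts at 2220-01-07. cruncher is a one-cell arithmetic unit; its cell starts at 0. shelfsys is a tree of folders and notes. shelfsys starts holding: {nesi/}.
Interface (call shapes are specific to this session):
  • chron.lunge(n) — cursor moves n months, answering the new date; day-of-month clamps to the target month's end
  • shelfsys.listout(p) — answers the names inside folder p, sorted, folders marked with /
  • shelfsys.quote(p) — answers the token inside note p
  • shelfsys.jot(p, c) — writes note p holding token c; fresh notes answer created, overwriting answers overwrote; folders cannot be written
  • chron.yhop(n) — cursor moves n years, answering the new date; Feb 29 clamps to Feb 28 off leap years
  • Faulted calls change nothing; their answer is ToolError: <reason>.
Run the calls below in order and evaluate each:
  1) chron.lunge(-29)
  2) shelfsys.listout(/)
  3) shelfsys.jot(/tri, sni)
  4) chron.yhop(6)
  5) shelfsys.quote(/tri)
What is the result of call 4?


Answer: 2223-08-07

Derivation:
% chron.lunge n=-29
= 2217-08-07
% shelfsys.listout p=/
= [nesi/]
% shelfsys.jot p=/tri c=sni
= created
% chron.yhop n=6
= 2223-08-07
% shelfsys.quote p=/tri
= sni


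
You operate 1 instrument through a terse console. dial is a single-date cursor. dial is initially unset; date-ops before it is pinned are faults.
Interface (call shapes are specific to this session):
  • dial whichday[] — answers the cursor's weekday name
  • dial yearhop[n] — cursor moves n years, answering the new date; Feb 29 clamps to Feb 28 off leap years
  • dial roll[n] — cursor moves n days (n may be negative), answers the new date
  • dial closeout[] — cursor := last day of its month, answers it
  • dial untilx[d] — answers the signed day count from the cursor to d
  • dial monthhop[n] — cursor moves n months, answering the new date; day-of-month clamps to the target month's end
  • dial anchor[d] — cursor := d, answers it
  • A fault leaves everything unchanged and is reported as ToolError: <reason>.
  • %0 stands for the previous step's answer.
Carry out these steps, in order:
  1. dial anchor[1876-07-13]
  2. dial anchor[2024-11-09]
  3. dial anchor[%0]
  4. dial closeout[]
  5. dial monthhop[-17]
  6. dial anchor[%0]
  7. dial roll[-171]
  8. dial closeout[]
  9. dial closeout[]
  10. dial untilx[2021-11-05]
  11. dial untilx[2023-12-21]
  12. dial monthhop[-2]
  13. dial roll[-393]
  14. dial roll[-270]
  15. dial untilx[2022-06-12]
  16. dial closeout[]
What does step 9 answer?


Do: dial anchor[1876-07-13]
See: 1876-07-13
Do: dial anchor[2024-11-09]
See: 2024-11-09
Do: dial anchor[%0]
See: 2024-11-09
Do: dial closeout[]
See: 2024-11-30
Do: dial monthhop[-17]
See: 2023-06-30
Do: dial anchor[%0]
See: 2023-06-30
Do: dial roll[-171]
See: 2023-01-10
Do: dial closeout[]
See: 2023-01-31
Do: dial closeout[]
See: 2023-01-31
Do: dial untilx[2021-11-05]
See: -452
Do: dial untilx[2023-12-21]
See: 324
Do: dial monthhop[-2]
See: 2022-11-30
Do: dial roll[-393]
See: 2021-11-02
Do: dial roll[-270]
See: 2021-02-05
Do: dial untilx[2022-06-12]
See: 492
Do: dial closeout[]
See: 2021-02-28

Answer: 2023-01-31


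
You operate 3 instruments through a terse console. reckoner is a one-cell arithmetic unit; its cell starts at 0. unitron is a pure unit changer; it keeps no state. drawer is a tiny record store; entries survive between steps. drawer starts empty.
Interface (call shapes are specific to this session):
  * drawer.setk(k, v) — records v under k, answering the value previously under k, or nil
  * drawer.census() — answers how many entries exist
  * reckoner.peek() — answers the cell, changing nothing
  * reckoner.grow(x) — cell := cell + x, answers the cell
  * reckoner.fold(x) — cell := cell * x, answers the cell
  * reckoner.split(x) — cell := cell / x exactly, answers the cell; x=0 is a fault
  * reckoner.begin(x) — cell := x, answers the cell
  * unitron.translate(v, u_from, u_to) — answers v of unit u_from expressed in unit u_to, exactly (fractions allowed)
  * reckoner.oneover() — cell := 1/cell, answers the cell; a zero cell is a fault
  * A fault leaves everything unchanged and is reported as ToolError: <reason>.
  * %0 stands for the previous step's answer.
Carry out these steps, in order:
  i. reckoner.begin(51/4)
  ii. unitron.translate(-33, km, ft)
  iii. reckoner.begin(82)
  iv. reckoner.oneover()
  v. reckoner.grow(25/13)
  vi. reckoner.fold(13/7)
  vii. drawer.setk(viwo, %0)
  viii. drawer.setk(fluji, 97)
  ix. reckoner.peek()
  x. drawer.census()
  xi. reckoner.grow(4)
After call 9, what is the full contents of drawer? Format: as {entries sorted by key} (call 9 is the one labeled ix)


Answer: {fluji=97, viwo=2063/574}

Derivation:
Calling reckoner.begin passing x='51/4', giving 51/4.
I use unitron.translate passing v='-33', u_from='km', u_to='ft', yielding -13750000/127.
Invoking reckoner.begin passing x='82', and see 82.
Using reckoner.oneover, which returns 1/82.
Then reckoner.grow passing x='25/13', which returns 2063/1066.
Then reckoner.fold passing x='13/7', yielding 2063/574.
I run drawer.setk passing k='viwo', v='%0', which returns nil.
I use drawer.setk passing k='fluji', v='97': nil.
Using reckoner.peek(), which returns 2063/574.
Then drawer.census(), → 2.
I run reckoner.grow passing x='4', yielding 4359/574.
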